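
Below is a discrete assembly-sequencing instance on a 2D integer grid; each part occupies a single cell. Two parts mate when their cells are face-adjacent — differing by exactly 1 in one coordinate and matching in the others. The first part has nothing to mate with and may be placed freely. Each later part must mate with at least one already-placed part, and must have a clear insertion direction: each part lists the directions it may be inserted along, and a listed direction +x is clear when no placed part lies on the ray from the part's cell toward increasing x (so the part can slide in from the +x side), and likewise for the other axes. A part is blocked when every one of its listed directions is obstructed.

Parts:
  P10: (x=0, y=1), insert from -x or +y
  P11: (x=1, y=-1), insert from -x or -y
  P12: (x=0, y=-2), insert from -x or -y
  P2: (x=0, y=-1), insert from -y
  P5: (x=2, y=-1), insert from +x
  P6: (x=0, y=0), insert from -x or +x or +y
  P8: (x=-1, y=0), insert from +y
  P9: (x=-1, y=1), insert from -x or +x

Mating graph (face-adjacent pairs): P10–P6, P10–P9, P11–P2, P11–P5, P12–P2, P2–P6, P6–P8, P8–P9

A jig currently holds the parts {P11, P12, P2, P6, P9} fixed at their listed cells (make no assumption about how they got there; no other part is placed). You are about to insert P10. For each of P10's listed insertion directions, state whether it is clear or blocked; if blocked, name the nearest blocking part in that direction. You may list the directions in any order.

+y: clear; -x: blocked by P9

-x: nearest on ray is P9@(-1, 1) ⇒ blocked
+y: ray from P10(0, 1) has no placed part ⇒ clear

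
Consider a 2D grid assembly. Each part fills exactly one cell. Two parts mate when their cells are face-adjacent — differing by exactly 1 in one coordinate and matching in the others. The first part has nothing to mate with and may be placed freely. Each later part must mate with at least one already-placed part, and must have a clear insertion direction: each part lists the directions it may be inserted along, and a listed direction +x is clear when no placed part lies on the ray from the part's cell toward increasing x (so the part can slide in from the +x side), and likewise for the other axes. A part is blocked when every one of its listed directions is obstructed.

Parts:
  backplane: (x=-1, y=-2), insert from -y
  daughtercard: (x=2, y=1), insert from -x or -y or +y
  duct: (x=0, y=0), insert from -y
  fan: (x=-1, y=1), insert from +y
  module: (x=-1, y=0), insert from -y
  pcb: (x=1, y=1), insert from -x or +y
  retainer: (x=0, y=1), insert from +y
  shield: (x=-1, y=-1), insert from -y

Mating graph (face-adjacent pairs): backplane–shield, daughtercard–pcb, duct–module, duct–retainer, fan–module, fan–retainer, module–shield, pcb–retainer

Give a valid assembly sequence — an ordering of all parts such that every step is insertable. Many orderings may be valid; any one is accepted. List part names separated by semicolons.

1. duct@(0, 0) [-y clear] — {duct}
2. module@(-1, 0) [-y clear] — {duct, module}
3. shield@(-1, -1) [-y clear] — {duct, module, shield}
4. backplane@(-1, -2) [-y clear] — {backplane, duct, module, shield}
5. retainer@(0, 1) [+y clear] — {backplane, duct, module, retainer, shield}
6. pcb@(1, 1) [+y clear] — {backplane, duct, module, pcb, retainer, shield}
7. daughtercard@(2, 1) [-y clear] — {backplane, daughtercard, duct, module, pcb, retainer, shield}
8. fan@(-1, 1) [+y clear] — {backplane, daughtercard, duct, fan, module, pcb, retainer, shield}

duct; module; shield; backplane; retainer; pcb; daughtercard; fan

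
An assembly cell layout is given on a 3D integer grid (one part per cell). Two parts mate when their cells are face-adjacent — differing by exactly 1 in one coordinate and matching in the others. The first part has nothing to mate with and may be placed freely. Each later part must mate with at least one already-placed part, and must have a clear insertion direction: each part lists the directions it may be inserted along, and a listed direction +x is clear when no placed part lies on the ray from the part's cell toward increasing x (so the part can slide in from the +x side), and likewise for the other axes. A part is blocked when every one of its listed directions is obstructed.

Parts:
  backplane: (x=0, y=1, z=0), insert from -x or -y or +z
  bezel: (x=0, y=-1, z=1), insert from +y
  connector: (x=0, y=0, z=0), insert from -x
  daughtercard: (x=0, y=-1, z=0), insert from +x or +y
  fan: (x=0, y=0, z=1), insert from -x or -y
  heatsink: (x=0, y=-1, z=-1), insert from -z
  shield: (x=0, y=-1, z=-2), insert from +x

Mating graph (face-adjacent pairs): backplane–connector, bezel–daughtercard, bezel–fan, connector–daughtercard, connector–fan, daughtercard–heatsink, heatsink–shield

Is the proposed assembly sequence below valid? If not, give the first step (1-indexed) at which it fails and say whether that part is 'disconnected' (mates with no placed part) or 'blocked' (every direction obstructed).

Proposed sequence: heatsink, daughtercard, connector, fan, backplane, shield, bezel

1. heatsink@(0, -1, -1) [-z clear] — {heatsink}
2. daughtercard@(0, -1, 0) [+x clear] — {daughtercard, heatsink}
3. connector@(0, 0, 0) [-x clear] — {connector, daughtercard, heatsink}
4. fan@(0, 0, 1) [-x clear] — {connector, daughtercard, fan, heatsink}
5. backplane@(0, 1, 0) [-x clear] — {backplane, connector, daughtercard, fan, heatsink}
6. shield@(0, -1, -2) [+x clear] — {backplane, connector, daughtercard, fan, heatsink, shield}
7. bezel@(0, -1, 1) — +y all obstructed ⇒ blocked

Invalid at step 7 (blocked)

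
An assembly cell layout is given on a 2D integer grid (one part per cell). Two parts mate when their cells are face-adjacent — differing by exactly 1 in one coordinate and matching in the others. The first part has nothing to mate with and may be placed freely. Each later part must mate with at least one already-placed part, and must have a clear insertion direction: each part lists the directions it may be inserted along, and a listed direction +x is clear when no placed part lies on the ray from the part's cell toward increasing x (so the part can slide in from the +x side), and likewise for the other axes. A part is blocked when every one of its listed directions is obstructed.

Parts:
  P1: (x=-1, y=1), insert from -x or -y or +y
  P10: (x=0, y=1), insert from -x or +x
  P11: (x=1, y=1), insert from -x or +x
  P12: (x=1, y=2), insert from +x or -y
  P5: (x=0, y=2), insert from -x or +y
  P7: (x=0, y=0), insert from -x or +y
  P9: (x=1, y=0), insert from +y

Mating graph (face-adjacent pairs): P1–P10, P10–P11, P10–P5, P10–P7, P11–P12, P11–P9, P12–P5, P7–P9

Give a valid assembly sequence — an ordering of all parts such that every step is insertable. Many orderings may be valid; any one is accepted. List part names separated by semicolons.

P1; P10; P5; P7; P9; P11; P12

1. P1@(-1, 1) [-x clear] — {P1}
2. P10@(0, 1) [+x clear] — {P1, P10}
3. P5@(0, 2) [-x clear] — {P1, P10, P5}
4. P7@(0, 0) [-x clear] — {P1, P10, P5, P7}
5. P9@(1, 0) [+y clear] — {P1, P10, P5, P7, P9}
6. P11@(1, 1) [+x clear] — {P1, P10, P11, P5, P7, P9}
7. P12@(1, 2) [+x clear] — {P1, P10, P11, P12, P5, P7, P9}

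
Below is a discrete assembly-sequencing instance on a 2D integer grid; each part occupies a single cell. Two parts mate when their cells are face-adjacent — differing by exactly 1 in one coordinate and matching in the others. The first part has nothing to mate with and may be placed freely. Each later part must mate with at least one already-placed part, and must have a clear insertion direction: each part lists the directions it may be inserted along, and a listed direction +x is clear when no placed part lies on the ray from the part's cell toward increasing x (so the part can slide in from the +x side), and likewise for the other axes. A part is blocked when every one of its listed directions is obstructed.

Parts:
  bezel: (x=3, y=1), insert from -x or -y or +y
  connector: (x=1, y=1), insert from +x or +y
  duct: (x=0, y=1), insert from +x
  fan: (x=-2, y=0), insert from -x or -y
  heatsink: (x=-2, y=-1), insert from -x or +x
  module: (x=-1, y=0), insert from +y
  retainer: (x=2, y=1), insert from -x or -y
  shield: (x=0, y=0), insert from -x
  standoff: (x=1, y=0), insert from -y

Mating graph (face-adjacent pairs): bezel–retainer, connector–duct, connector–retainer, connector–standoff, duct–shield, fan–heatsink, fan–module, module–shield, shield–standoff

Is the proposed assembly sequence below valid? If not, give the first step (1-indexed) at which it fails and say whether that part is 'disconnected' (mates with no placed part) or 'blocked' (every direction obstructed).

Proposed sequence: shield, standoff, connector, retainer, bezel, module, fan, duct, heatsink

Invalid at step 8 (blocked)

1. shield@(0, 0) [-x clear] — {shield}
2. standoff@(1, 0) [-y clear] — {shield, standoff}
3. connector@(1, 1) [+x clear] — {connector, shield, standoff}
4. retainer@(2, 1) [-y clear] — {connector, retainer, shield, standoff}
5. bezel@(3, 1) [-y clear] — {bezel, connector, retainer, shield, standoff}
6. module@(-1, 0) [+y clear] — {bezel, connector, module, retainer, shield, standoff}
7. fan@(-2, 0) [-x clear] — {bezel, connector, fan, module, retainer, shield, standoff}
8. duct@(0, 1) — +x all obstructed ⇒ blocked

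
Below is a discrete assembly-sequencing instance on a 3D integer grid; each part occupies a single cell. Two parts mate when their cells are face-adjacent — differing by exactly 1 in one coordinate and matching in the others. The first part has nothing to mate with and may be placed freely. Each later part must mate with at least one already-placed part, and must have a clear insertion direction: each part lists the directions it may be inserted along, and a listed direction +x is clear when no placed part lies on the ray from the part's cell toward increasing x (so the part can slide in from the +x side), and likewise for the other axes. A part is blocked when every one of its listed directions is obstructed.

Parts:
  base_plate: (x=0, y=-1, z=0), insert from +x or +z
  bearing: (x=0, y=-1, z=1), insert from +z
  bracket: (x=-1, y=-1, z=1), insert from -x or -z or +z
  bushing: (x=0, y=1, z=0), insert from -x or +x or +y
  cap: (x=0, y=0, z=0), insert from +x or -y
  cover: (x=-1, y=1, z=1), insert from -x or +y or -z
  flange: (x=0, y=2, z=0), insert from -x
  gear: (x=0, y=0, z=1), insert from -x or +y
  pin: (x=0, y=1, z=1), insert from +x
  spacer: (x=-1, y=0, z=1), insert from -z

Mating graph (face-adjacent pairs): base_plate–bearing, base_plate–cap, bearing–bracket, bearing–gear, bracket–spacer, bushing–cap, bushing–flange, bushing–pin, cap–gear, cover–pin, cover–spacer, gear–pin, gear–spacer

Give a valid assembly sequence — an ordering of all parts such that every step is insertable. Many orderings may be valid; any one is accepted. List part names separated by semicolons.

1. bracket@(-1, -1, 1) [-x clear] — {bracket}
2. spacer@(-1, 0, 1) [-z clear] — {bracket, spacer}
3. gear@(0, 0, 1) [+y clear] — {bracket, gear, spacer}
4. bearing@(0, -1, 1) [+z clear] — {bearing, bracket, gear, spacer}
5. base_plate@(0, -1, 0) [+x clear] — {base_plate, bearing, bracket, gear, spacer}
6. cover@(-1, 1, 1) [-x clear] — {base_plate, bearing, bracket, cover, gear, spacer}
7. pin@(0, 1, 1) [+x clear] — {base_plate, bearing, bracket, cover, gear, pin, spacer}
8. bushing@(0, 1, 0) [-x clear] — {base_plate, bearing, bracket, bushing, cover, gear, pin, spacer}
9. flange@(0, 2, 0) [-x clear] — {base_plate, bearing, bracket, bushing, cover, flange, gear, pin, spacer}
10. cap@(0, 0, 0) [+x clear] — {base_plate, bearing, bracket, bushing, cap, cover, flange, gear, pin, spacer}

bracket; spacer; gear; bearing; base_plate; cover; pin; bushing; flange; cap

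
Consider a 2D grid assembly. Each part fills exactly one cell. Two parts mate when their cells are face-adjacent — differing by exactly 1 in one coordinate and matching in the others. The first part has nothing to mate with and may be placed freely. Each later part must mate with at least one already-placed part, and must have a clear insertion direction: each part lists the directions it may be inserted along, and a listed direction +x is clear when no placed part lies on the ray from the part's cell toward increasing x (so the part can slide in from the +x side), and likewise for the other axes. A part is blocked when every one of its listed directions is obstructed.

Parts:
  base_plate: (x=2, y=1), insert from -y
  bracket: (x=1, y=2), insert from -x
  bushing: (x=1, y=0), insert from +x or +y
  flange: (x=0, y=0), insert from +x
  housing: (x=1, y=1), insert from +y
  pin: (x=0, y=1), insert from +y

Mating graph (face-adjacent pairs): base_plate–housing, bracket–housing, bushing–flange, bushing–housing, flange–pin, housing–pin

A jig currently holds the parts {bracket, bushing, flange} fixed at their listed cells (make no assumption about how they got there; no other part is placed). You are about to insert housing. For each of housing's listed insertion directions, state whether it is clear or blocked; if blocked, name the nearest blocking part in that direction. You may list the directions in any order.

+y: nearest on ray is bracket@(1, 2) ⇒ blocked

+y: blocked by bracket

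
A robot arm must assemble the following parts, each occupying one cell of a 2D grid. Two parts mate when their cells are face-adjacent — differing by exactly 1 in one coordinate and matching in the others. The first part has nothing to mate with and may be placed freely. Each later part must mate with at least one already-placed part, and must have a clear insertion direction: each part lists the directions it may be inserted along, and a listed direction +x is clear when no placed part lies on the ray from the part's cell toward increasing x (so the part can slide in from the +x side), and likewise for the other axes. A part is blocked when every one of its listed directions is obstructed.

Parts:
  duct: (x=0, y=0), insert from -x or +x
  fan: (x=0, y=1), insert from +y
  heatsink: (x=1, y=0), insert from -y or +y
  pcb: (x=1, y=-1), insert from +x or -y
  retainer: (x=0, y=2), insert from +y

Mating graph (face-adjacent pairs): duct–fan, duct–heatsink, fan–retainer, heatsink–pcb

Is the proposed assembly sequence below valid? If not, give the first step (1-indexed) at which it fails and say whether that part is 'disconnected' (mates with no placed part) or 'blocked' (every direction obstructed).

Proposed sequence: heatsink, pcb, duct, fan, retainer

1. heatsink@(1, 0) [-y clear] — {heatsink}
2. pcb@(1, -1) [+x clear] — {heatsink, pcb}
3. duct@(0, 0) [-x clear] — {duct, heatsink, pcb}
4. fan@(0, 1) [+y clear] — {duct, fan, heatsink, pcb}
5. retainer@(0, 2) [+y clear] — {duct, fan, heatsink, pcb, retainer}

Valid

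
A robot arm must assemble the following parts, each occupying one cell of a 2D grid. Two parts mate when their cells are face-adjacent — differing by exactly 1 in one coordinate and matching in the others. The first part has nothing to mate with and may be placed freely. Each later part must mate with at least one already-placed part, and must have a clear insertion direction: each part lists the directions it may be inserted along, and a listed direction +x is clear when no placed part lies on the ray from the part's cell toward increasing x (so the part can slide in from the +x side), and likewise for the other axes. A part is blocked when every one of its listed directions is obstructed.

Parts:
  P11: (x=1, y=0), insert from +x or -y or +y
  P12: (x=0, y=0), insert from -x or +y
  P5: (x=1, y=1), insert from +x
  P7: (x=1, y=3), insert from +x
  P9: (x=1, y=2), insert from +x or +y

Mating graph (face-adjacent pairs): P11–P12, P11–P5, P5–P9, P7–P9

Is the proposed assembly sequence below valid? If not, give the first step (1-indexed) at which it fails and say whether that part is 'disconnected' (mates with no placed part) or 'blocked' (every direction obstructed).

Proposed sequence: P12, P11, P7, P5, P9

1. P12@(0, 0) [-x clear] — {P12}
2. P11@(1, 0) [+x clear] — {P11, P12}
3. P7@(1, 3) — no placed neighbour ⇒ disconnected

Invalid at step 3 (disconnected)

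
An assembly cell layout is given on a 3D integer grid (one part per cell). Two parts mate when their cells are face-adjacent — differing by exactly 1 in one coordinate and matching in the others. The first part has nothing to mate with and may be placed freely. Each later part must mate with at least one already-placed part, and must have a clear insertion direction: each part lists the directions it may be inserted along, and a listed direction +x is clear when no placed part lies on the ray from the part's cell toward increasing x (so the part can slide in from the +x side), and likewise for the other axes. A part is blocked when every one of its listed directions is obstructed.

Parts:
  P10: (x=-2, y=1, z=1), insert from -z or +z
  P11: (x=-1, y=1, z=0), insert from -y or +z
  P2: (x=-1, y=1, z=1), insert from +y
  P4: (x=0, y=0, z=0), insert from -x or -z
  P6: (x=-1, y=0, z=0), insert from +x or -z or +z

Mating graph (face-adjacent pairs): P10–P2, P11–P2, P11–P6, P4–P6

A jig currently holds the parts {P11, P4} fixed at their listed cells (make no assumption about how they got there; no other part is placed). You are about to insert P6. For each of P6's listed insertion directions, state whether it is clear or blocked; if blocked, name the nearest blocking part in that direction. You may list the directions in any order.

+x: blocked by P4; +z: clear; -z: clear

+x: nearest on ray is P4@(0, 0, 0) ⇒ blocked
-z: ray from P6(-1, 0, 0) has no placed part ⇒ clear
+z: ray from P6(-1, 0, 0) has no placed part ⇒ clear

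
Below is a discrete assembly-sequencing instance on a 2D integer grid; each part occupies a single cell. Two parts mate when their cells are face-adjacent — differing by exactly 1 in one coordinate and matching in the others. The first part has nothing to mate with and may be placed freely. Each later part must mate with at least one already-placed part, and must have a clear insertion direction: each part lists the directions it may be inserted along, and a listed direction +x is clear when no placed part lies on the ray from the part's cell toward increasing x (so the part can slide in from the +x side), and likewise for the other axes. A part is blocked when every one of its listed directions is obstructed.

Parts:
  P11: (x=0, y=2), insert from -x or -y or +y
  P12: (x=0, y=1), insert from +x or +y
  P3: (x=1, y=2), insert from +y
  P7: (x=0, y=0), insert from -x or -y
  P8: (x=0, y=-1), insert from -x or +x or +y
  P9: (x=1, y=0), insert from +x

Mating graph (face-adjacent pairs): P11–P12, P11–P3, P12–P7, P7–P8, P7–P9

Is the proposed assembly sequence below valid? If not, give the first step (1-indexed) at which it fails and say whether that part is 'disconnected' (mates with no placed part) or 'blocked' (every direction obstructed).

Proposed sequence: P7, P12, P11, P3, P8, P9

1. P7@(0, 0) [-x clear] — {P7}
2. P12@(0, 1) [+x clear] — {P12, P7}
3. P11@(0, 2) [-x clear] — {P11, P12, P7}
4. P3@(1, 2) [+y clear] — {P11, P12, P3, P7}
5. P8@(0, -1) [-x clear] — {P11, P12, P3, P7, P8}
6. P9@(1, 0) [+x clear] — {P11, P12, P3, P7, P8, P9}

Valid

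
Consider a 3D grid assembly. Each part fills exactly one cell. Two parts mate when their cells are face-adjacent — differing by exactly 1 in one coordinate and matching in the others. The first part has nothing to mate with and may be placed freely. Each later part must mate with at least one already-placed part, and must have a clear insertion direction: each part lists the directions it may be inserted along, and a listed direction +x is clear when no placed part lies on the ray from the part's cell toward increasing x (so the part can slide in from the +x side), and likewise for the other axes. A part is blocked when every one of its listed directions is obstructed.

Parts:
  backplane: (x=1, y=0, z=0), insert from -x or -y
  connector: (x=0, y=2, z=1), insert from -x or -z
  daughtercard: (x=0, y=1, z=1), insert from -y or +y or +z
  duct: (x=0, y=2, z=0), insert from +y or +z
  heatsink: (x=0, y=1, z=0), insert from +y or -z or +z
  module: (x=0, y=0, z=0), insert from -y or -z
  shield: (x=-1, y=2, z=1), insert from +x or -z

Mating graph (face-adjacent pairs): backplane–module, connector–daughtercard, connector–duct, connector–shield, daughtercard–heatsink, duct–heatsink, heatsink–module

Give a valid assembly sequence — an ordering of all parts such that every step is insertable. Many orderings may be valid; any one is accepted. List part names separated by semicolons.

1. connector@(0, 2, 1) [-x clear] — {connector}
2. daughtercard@(0, 1, 1) [-y clear] — {connector, daughtercard}
3. heatsink@(0, 1, 0) [+y clear] — {connector, daughtercard, heatsink}
4. duct@(0, 2, 0) [+y clear] — {connector, daughtercard, duct, heatsink}
5. shield@(-1, 2, 1) [-z clear] — {connector, daughtercard, duct, heatsink, shield}
6. module@(0, 0, 0) [-y clear] — {connector, daughtercard, duct, heatsink, module, shield}
7. backplane@(1, 0, 0) [-y clear] — {backplane, connector, daughtercard, duct, heatsink, module, shield}

connector; daughtercard; heatsink; duct; shield; module; backplane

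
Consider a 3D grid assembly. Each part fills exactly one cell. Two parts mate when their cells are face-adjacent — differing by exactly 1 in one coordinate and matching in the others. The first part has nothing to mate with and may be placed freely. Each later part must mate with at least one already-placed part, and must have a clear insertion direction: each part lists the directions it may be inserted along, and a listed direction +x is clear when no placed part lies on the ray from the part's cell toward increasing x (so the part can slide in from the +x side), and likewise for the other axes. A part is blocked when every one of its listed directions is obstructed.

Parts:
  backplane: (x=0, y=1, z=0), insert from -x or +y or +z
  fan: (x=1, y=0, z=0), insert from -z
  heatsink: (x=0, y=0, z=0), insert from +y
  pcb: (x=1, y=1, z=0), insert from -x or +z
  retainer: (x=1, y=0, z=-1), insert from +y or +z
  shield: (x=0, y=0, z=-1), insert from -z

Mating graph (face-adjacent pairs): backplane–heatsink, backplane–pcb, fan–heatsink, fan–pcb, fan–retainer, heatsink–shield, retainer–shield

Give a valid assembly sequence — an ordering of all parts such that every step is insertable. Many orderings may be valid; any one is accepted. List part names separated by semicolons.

shield; heatsink; backplane; pcb; fan; retainer

1. shield@(0, 0, -1) [-z clear] — {shield}
2. heatsink@(0, 0, 0) [+y clear] — {heatsink, shield}
3. backplane@(0, 1, 0) [-x clear] — {backplane, heatsink, shield}
4. pcb@(1, 1, 0) [+z clear] — {backplane, heatsink, pcb, shield}
5. fan@(1, 0, 0) [-z clear] — {backplane, fan, heatsink, pcb, shield}
6. retainer@(1, 0, -1) [+y clear] — {backplane, fan, heatsink, pcb, retainer, shield}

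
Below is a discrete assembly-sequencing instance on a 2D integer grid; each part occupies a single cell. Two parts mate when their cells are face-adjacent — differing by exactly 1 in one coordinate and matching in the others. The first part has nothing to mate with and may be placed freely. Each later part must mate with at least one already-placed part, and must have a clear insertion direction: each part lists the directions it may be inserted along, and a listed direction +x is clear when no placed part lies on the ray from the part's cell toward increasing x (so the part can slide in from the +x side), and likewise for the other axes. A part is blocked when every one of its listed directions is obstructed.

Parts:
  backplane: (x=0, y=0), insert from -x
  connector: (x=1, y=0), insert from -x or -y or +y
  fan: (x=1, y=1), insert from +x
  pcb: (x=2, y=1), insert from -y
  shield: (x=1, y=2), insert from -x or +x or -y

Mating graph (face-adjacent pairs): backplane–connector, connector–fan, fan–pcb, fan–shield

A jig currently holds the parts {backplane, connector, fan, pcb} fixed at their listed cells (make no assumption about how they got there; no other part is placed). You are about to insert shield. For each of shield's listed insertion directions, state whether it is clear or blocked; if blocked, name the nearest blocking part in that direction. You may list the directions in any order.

-x: ray from shield(1, 2) has no placed part ⇒ clear
+x: ray from shield(1, 2) has no placed part ⇒ clear
-y: nearest on ray is fan@(1, 1) ⇒ blocked

+x: clear; -x: clear; -y: blocked by fan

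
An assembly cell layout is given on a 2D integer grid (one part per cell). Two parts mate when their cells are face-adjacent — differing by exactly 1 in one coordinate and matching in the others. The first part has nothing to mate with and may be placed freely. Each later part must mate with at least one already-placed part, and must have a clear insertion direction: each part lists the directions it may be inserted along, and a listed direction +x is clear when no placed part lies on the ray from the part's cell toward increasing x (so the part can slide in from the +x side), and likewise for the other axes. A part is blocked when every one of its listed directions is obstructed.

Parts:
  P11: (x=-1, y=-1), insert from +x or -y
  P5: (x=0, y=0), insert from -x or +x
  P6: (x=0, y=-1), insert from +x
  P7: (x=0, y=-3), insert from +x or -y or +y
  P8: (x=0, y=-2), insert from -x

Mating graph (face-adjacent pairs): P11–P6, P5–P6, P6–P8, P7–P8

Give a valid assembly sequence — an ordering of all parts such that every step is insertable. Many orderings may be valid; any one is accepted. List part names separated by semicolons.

1. P7@(0, -3) [+x clear] — {P7}
2. P8@(0, -2) [-x clear] — {P7, P8}
3. P6@(0, -1) [+x clear] — {P6, P7, P8}
4. P11@(-1, -1) [-y clear] — {P11, P6, P7, P8}
5. P5@(0, 0) [-x clear] — {P11, P5, P6, P7, P8}

P7; P8; P6; P11; P5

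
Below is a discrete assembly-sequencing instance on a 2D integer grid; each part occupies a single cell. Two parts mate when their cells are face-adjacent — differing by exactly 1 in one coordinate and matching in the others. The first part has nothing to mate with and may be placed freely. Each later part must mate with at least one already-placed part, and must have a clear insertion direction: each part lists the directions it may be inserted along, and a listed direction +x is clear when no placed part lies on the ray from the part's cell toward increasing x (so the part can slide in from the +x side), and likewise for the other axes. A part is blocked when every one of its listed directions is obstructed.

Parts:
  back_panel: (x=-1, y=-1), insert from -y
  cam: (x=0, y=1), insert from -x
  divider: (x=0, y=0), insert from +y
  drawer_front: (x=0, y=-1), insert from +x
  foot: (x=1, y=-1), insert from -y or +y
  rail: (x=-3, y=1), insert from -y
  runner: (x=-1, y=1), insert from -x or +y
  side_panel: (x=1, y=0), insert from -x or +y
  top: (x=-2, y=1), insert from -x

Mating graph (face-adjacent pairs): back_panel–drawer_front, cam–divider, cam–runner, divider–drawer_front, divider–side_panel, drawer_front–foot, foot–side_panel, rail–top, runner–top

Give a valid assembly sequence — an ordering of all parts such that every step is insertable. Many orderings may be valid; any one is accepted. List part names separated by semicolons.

back_panel; drawer_front; foot; divider; cam; side_panel; runner; top; rail

1. back_panel@(-1, -1) [-y clear] — {back_panel}
2. drawer_front@(0, -1) [+x clear] — {back_panel, drawer_front}
3. foot@(1, -1) [-y clear] — {back_panel, drawer_front, foot}
4. divider@(0, 0) [+y clear] — {back_panel, divider, drawer_front, foot}
5. cam@(0, 1) [-x clear] — {back_panel, cam, divider, drawer_front, foot}
6. side_panel@(1, 0) [+y clear] — {back_panel, cam, divider, drawer_front, foot, side_panel}
7. runner@(-1, 1) [-x clear] — {back_panel, cam, divider, drawer_front, foot, runner, side_panel}
8. top@(-2, 1) [-x clear] — {back_panel, cam, divider, drawer_front, foot, runner, side_panel, top}
9. rail@(-3, 1) [-y clear] — {back_panel, cam, divider, drawer_front, foot, rail, runner, side_panel, top}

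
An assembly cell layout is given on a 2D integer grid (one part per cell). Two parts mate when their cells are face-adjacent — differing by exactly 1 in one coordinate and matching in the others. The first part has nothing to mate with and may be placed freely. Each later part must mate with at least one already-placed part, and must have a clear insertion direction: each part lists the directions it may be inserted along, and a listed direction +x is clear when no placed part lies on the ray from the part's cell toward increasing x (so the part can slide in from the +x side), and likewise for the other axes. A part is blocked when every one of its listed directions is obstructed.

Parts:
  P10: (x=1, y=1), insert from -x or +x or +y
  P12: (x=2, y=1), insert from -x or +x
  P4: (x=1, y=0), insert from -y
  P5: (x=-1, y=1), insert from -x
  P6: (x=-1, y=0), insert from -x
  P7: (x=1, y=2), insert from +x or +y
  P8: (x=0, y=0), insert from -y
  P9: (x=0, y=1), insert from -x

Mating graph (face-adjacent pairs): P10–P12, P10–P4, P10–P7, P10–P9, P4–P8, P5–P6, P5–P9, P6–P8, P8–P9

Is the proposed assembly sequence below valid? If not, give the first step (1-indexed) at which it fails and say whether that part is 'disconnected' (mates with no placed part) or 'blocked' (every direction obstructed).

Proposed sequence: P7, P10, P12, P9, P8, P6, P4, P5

Valid

1. P7@(1, 2) [+x clear] — {P7}
2. P10@(1, 1) [-x clear] — {P10, P7}
3. P12@(2, 1) [+x clear] — {P10, P12, P7}
4. P9@(0, 1) [-x clear] — {P10, P12, P7, P9}
5. P8@(0, 0) [-y clear] — {P10, P12, P7, P8, P9}
6. P6@(-1, 0) [-x clear] — {P10, P12, P6, P7, P8, P9}
7. P4@(1, 0) [-y clear] — {P10, P12, P4, P6, P7, P8, P9}
8. P5@(-1, 1) [-x clear] — {P10, P12, P4, P5, P6, P7, P8, P9}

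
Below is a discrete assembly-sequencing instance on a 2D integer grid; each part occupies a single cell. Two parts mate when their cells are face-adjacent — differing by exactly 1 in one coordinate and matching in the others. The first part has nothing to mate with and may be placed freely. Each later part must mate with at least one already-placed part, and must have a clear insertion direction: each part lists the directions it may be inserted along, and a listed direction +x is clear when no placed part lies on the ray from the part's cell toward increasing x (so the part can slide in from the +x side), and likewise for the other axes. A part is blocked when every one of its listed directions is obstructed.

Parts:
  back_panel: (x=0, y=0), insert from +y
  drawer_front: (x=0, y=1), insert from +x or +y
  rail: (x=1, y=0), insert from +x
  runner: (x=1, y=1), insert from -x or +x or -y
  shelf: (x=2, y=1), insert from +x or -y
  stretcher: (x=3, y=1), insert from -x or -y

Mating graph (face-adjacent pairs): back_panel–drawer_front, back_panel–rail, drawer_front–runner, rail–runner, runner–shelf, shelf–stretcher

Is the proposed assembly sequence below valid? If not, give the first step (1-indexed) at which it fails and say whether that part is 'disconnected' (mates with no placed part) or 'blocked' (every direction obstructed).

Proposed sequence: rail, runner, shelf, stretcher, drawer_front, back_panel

1. rail@(1, 0) [+x clear] — {rail}
2. runner@(1, 1) [-x clear] — {rail, runner}
3. shelf@(2, 1) [+x clear] — {rail, runner, shelf}
4. stretcher@(3, 1) [-y clear] — {rail, runner, shelf, stretcher}
5. drawer_front@(0, 1) [+y clear] — {drawer_front, rail, runner, shelf, stretcher}
6. back_panel@(0, 0) — +y all obstructed ⇒ blocked

Invalid at step 6 (blocked)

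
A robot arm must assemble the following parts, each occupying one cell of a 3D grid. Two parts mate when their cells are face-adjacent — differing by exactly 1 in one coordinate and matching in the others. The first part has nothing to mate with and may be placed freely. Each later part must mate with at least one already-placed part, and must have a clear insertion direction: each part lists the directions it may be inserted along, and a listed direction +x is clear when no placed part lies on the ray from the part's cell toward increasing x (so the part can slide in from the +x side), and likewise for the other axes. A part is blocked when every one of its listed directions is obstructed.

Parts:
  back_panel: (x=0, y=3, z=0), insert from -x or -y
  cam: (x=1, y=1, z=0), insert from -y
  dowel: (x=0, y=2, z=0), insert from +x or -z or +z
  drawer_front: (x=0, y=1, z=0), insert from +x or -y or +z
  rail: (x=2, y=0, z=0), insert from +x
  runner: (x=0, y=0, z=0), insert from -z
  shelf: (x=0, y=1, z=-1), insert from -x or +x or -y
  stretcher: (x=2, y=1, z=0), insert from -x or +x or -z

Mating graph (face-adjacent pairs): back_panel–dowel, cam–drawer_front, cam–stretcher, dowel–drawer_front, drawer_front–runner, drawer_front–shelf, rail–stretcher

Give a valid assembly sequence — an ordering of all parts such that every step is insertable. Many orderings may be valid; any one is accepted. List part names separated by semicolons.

1. back_panel@(0, 3, 0) [-x clear] — {back_panel}
2. dowel@(0, 2, 0) [+x clear] — {back_panel, dowel}
3. drawer_front@(0, 1, 0) [+x clear] — {back_panel, dowel, drawer_front}
4. shelf@(0, 1, -1) [-x clear] — {back_panel, dowel, drawer_front, shelf}
5. runner@(0, 0, 0) [-z clear] — {back_panel, dowel, drawer_front, runner, shelf}
6. cam@(1, 1, 0) [-y clear] — {back_panel, cam, dowel, drawer_front, runner, shelf}
7. stretcher@(2, 1, 0) [+x clear] — {back_panel, cam, dowel, drawer_front, runner, shelf, stretcher}
8. rail@(2, 0, 0) [+x clear] — {back_panel, cam, dowel, drawer_front, rail, runner, shelf, stretcher}

back_panel; dowel; drawer_front; shelf; runner; cam; stretcher; rail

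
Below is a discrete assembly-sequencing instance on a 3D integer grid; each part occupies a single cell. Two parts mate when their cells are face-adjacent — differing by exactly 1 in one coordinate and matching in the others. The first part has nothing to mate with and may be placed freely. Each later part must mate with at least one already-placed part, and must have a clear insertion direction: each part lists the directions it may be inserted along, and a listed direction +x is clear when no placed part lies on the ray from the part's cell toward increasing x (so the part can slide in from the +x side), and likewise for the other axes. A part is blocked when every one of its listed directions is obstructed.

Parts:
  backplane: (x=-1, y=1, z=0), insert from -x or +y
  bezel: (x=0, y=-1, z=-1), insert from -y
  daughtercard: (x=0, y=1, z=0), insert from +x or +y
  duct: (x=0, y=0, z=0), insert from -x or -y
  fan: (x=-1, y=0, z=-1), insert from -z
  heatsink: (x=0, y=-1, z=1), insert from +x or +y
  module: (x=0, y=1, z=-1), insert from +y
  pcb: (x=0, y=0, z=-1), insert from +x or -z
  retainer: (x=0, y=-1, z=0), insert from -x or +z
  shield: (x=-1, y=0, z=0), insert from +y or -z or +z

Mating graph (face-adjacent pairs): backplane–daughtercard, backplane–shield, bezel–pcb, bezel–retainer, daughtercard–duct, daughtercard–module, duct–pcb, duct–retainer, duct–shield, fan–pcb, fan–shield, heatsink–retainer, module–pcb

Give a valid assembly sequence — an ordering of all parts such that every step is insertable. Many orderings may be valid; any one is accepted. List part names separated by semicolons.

1. duct@(0, 0, 0) [-x clear] — {duct}
2. pcb@(0, 0, -1) [+x clear] — {duct, pcb}
3. fan@(-1, 0, -1) [-z clear] — {duct, fan, pcb}
4. bezel@(0, -1, -1) [-y clear] — {bezel, duct, fan, pcb}
5. daughtercard@(0, 1, 0) [+x clear] — {bezel, daughtercard, duct, fan, pcb}
6. retainer@(0, -1, 0) [-x clear] — {bezel, daughtercard, duct, fan, pcb, retainer}
7. heatsink@(0, -1, 1) [+x clear] — {bezel, daughtercard, duct, fan, heatsink, pcb, retainer}
8. module@(0, 1, -1) [+y clear] — {bezel, daughtercard, duct, fan, heatsink, module, pcb, retainer}
9. shield@(-1, 0, 0) [+y clear] — {bezel, daughtercard, duct, fan, heatsink, module, pcb, retainer, shield}
10. backplane@(-1, 1, 0) [-x clear] — {backplane, bezel, daughtercard, duct, fan, heatsink, module, pcb, retainer, shield}

duct; pcb; fan; bezel; daughtercard; retainer; heatsink; module; shield; backplane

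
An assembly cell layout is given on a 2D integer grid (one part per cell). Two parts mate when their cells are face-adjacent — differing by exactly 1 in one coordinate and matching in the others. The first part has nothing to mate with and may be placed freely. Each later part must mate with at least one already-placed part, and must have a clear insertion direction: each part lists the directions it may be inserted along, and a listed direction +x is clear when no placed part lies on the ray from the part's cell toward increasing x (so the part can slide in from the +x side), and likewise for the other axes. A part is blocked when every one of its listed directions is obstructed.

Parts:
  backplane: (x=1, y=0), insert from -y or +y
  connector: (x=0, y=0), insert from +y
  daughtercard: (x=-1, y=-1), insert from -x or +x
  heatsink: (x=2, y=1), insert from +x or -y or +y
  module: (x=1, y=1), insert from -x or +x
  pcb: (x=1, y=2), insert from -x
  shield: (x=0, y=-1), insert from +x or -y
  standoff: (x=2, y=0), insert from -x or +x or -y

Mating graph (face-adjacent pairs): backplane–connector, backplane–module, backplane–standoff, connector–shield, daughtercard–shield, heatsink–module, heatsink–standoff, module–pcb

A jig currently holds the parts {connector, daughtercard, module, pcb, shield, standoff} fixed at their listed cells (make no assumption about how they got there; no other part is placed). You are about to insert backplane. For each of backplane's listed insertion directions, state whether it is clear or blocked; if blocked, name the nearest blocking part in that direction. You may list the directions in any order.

-y: ray from backplane(1, 0) has no placed part ⇒ clear
+y: nearest on ray is module@(1, 1) ⇒ blocked

+y: blocked by module; -y: clear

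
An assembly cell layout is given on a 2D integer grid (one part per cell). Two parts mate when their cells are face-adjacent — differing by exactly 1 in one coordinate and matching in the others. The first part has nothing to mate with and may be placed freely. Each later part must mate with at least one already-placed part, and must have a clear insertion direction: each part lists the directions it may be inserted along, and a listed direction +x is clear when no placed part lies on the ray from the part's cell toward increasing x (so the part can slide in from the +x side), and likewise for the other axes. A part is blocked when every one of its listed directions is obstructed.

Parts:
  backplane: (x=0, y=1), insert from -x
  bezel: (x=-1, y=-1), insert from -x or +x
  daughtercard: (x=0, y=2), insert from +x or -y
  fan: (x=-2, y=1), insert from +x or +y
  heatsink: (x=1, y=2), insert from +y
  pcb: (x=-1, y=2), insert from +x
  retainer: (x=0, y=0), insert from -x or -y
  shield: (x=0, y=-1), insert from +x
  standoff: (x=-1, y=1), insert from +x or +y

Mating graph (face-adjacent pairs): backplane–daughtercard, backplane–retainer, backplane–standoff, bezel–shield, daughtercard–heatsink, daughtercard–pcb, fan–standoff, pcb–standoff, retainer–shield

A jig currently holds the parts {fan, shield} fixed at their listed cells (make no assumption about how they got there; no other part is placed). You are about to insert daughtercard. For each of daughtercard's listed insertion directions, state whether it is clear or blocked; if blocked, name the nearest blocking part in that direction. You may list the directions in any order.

+x: clear; -y: blocked by shield

+x: ray from daughtercard(0, 2) has no placed part ⇒ clear
-y: nearest on ray is shield@(0, -1) ⇒ blocked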